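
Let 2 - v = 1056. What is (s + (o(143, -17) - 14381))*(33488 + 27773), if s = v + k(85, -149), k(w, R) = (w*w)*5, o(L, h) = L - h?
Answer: 1277291850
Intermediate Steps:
v = -1054 (v = 2 - 1*1056 = 2 - 1056 = -1054)
k(w, R) = 5*w**2 (k(w, R) = w**2*5 = 5*w**2)
s = 35071 (s = -1054 + 5*85**2 = -1054 + 5*7225 = -1054 + 36125 = 35071)
(s + (o(143, -17) - 14381))*(33488 + 27773) = (35071 + ((143 - 1*(-17)) - 14381))*(33488 + 27773) = (35071 + ((143 + 17) - 14381))*61261 = (35071 + (160 - 14381))*61261 = (35071 - 14221)*61261 = 20850*61261 = 1277291850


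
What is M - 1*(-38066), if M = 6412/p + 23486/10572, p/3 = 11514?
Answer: 1158478808555/30431502 ≈ 38068.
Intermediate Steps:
p = 34542 (p = 3*11514 = 34542)
M = 73253423/30431502 (M = 6412/34542 + 23486/10572 = 6412*(1/34542) + 23486*(1/10572) = 3206/17271 + 11743/5286 = 73253423/30431502 ≈ 2.4072)
M - 1*(-38066) = 73253423/30431502 - 1*(-38066) = 73253423/30431502 + 38066 = 1158478808555/30431502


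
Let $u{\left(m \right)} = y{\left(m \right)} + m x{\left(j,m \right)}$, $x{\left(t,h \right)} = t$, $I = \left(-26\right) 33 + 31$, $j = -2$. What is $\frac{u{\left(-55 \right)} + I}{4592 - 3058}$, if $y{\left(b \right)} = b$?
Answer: $- \frac{386}{767} \approx -0.50326$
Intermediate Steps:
$I = -827$ ($I = -858 + 31 = -827$)
$u{\left(m \right)} = - m$ ($u{\left(m \right)} = m + m \left(-2\right) = m - 2 m = - m$)
$\frac{u{\left(-55 \right)} + I}{4592 - 3058} = \frac{\left(-1\right) \left(-55\right) - 827}{4592 - 3058} = \frac{55 - 827}{1534} = \left(-772\right) \frac{1}{1534} = - \frac{386}{767}$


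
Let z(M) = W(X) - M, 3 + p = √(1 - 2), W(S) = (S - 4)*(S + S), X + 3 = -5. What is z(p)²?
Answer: (-195 + I)² ≈ 38024.0 - 390.0*I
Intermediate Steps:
X = -8 (X = -3 - 5 = -8)
W(S) = 2*S*(-4 + S) (W(S) = (-4 + S)*(2*S) = 2*S*(-4 + S))
p = -3 + I (p = -3 + √(1 - 2) = -3 + √(-1) = -3 + I ≈ -3.0 + 1.0*I)
z(M) = 192 - M (z(M) = 2*(-8)*(-4 - 8) - M = 2*(-8)*(-12) - M = 192 - M)
z(p)² = (192 - (-3 + I))² = (192 + (3 - I))² = (195 - I)²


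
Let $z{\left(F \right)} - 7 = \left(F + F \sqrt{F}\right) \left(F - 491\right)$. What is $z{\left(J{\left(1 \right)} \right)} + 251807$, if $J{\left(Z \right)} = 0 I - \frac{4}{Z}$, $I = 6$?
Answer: $253794 + 3960 i \approx 2.5379 \cdot 10^{5} + 3960.0 i$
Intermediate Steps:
$J{\left(Z \right)} = - \frac{4}{Z}$ ($J{\left(Z \right)} = 0 \cdot 6 - \frac{4}{Z} = 0 - \frac{4}{Z} = - \frac{4}{Z}$)
$z{\left(F \right)} = 7 + \left(-491 + F\right) \left(F + F^{\frac{3}{2}}\right)$ ($z{\left(F \right)} = 7 + \left(F + F \sqrt{F}\right) \left(F - 491\right) = 7 + \left(F + F^{\frac{3}{2}}\right) \left(-491 + F\right) = 7 + \left(-491 + F\right) \left(F + F^{\frac{3}{2}}\right)$)
$z{\left(J{\left(1 \right)} \right)} + 251807 = \left(7 + \left(- \frac{4}{1}\right)^{2} + \left(- \frac{4}{1}\right)^{\frac{5}{2}} - 491 \left(- \frac{4}{1}\right) - 491 \left(- \frac{4}{1}\right)^{\frac{3}{2}}\right) + 251807 = \left(7 + \left(\left(-4\right) 1\right)^{2} + \left(\left(-4\right) 1\right)^{\frac{5}{2}} - 491 \left(\left(-4\right) 1\right) - 491 \left(\left(-4\right) 1\right)^{\frac{3}{2}}\right) + 251807 = \left(7 + \left(-4\right)^{2} + \left(-4\right)^{\frac{5}{2}} - -1964 - 491 \left(-4\right)^{\frac{3}{2}}\right) + 251807 = \left(7 + 16 + 32 i + 1964 - 491 \left(- 8 i\right)\right) + 251807 = \left(7 + 16 + 32 i + 1964 + 3928 i\right) + 251807 = \left(1987 + 3960 i\right) + 251807 = 253794 + 3960 i$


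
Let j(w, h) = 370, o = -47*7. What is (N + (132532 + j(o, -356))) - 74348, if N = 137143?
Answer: 195697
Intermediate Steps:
o = -329
(N + (132532 + j(o, -356))) - 74348 = (137143 + (132532 + 370)) - 74348 = (137143 + 132902) - 74348 = 270045 - 74348 = 195697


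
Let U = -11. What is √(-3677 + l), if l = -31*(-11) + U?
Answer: I*√3347 ≈ 57.853*I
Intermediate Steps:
l = 330 (l = -31*(-11) - 11 = 341 - 11 = 330)
√(-3677 + l) = √(-3677 + 330) = √(-3347) = I*√3347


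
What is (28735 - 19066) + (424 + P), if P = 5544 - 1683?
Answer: 13954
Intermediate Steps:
P = 3861
(28735 - 19066) + (424 + P) = (28735 - 19066) + (424 + 3861) = 9669 + 4285 = 13954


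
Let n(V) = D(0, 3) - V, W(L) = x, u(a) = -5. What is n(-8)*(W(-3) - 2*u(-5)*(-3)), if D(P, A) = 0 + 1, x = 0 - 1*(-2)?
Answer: -252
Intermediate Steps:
x = 2 (x = 0 + 2 = 2)
W(L) = 2
D(P, A) = 1
n(V) = 1 - V
n(-8)*(W(-3) - 2*u(-5)*(-3)) = (1 - 1*(-8))*(2 - 2*(-5)*(-3)) = (1 + 8)*(2 + 10*(-3)) = 9*(2 - 30) = 9*(-28) = -252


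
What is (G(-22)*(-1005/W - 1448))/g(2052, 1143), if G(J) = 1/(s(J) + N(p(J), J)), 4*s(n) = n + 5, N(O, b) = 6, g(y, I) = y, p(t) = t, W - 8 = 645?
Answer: -946549/2344923 ≈ -0.40366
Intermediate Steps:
W = 653 (W = 8 + 645 = 653)
s(n) = 5/4 + n/4 (s(n) = (n + 5)/4 = (5 + n)/4 = 5/4 + n/4)
G(J) = 1/(29/4 + J/4) (G(J) = 1/((5/4 + J/4) + 6) = 1/(29/4 + J/4))
(G(-22)*(-1005/W - 1448))/g(2052, 1143) = ((4/(29 - 22))*(-1005/653 - 1448))/2052 = ((4/7)*(-1005*1/653 - 1448))*(1/2052) = ((4*(⅐))*(-1005/653 - 1448))*(1/2052) = ((4/7)*(-946549/653))*(1/2052) = -3786196/4571*1/2052 = -946549/2344923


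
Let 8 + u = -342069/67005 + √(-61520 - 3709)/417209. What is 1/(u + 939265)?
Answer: 81557016541048624819794720/76602582326410682043396815754829 - 208125637940025*I*√65229/76602582326410682043396815754829 ≈ 1.0647e-6 - 6.9391e-16*I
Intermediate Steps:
u = -292703/22335 + I*√65229/417209 (u = -8 + (-342069/67005 + √(-61520 - 3709)/417209) = -8 + (-342069*1/67005 + √(-65229)*(1/417209)) = -8 + (-114023/22335 + (I*√65229)*(1/417209)) = -8 + (-114023/22335 + I*√65229/417209) = -292703/22335 + I*√65229/417209 ≈ -13.105 + 0.00061216*I)
1/(u + 939265) = 1/((-292703/22335 + I*√65229/417209) + 939265) = 1/(20978191072/22335 + I*√65229/417209)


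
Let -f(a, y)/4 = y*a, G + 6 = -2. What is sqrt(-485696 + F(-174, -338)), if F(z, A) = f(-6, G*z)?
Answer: 8*I*sqrt(7067) ≈ 672.52*I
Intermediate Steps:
G = -8 (G = -6 - 2 = -8)
f(a, y) = -4*a*y (f(a, y) = -4*y*a = -4*a*y)
F(z, A) = -192*z (F(z, A) = -4*(-6)*(-8*z) = -192*z)
sqrt(-485696 + F(-174, -338)) = sqrt(-485696 - 192*(-174)) = sqrt(-485696 + 33408) = sqrt(-452288) = 8*I*sqrt(7067)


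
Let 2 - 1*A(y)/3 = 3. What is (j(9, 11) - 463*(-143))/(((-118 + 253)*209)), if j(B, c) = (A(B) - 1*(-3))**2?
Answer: 6019/2565 ≈ 2.3466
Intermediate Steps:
A(y) = -3 (A(y) = 6 - 3*3 = 6 - 9 = -3)
j(B, c) = 0 (j(B, c) = (-3 - 1*(-3))**2 = (-3 + 3)**2 = 0**2 = 0)
(j(9, 11) - 463*(-143))/(((-118 + 253)*209)) = (0 - 463*(-143))/(((-118 + 253)*209)) = (0 + 66209)/((135*209)) = 66209/28215 = 66209*(1/28215) = 6019/2565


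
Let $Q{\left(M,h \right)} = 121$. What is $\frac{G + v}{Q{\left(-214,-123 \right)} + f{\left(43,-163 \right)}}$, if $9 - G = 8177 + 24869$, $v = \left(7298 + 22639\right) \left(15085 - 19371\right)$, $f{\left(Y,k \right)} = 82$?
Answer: $- \frac{18334717}{29} \approx -6.3223 \cdot 10^{5}$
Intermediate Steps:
$v = -128309982$ ($v = 29937 \left(-4286\right) = -128309982$)
$G = -33037$ ($G = 9 - \left(8177 + 24869\right) = 9 - 33046 = -33037$)
$\frac{G + v}{Q{\left(-214,-123 \right)} + f{\left(43,-163 \right)}} = \frac{-33037 - 128309982}{121 + 82} = - \frac{128343019}{203} = \left(-128343019\right) \frac{1}{203} = - \frac{18334717}{29}$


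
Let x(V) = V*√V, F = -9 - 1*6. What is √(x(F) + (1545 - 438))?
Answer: √(1107 - 15*I*√15) ≈ 33.283 - 0.8727*I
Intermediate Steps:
F = -15 (F = -9 - 6 = -15)
x(V) = V^(3/2)
√(x(F) + (1545 - 438)) = √((-15)^(3/2) + (1545 - 438)) = √(-15*I*√15 + 1107) = √(1107 - 15*I*√15)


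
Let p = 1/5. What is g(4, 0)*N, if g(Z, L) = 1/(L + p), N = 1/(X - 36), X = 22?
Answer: -5/14 ≈ -0.35714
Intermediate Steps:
p = ⅕ ≈ 0.20000
N = -1/14 (N = 1/(22 - 36) = 1/(-14) = -1/14 ≈ -0.071429)
g(Z, L) = 1/(⅕ + L) (g(Z, L) = 1/(L + ⅕) = 1/(⅕ + L))
g(4, 0)*N = (5/(1 + 5*0))*(-1/14) = (5/(1 + 0))*(-1/14) = (5/1)*(-1/14) = (5*1)*(-1/14) = 5*(-1/14) = -5/14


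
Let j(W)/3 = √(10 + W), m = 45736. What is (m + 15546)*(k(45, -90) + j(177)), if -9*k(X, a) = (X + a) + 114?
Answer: -1409486/3 + 183846*√187 ≈ 2.0442e+6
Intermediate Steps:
j(W) = 3*√(10 + W)
k(X, a) = -38/3 - X/9 - a/9 (k(X, a) = -((X + a) + 114)/9 = -(114 + X + a)/9 = -38/3 - X/9 - a/9)
(m + 15546)*(k(45, -90) + j(177)) = (45736 + 15546)*((-38/3 - ⅑*45 - ⅑*(-90)) + 3*√(10 + 177)) = 61282*((-38/3 - 5 + 10) + 3*√187) = 61282*(-23/3 + 3*√187) = -1409486/3 + 183846*√187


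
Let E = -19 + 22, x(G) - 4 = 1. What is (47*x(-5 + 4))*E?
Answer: 705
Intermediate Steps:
x(G) = 5 (x(G) = 4 + 1 = 5)
E = 3
(47*x(-5 + 4))*E = (47*5)*3 = 235*3 = 705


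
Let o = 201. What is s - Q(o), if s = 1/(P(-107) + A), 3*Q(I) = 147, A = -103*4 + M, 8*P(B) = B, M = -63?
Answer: -191451/3907 ≈ -49.002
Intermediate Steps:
P(B) = B/8
A = -475 (A = -103*4 - 63 = -412 - 63 = -475)
Q(I) = 49 (Q(I) = (⅓)*147 = 49)
s = -8/3907 (s = 1/((⅛)*(-107) - 475) = 1/(-107/8 - 475) = 1/(-3907/8) = -8/3907 ≈ -0.0020476)
s - Q(o) = -8/3907 - 1*49 = -8/3907 - 49 = -191451/3907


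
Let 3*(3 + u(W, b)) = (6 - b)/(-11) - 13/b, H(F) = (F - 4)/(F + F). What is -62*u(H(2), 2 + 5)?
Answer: 51398/231 ≈ 222.50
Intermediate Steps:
H(F) = (-4 + F)/(2*F) (H(F) = (-4 + F)/((2*F)) = (-4 + F)*(1/(2*F)) = (-4 + F)/(2*F))
u(W, b) = -35/11 - 13/(3*b) + b/33 (u(W, b) = -3 + ((6 - b)/(-11) - 13/b)/3 = -3 + ((6 - b)*(-1/11) - 13/b)/3 = -3 + ((-6/11 + b/11) - 13/b)/3 = -3 + (-6/11 - 13/b + b/11)/3 = -3 + (-2/11 - 13/(3*b) + b/33) = -35/11 - 13/(3*b) + b/33)
-62*u(H(2), 2 + 5) = -62*(-143 + (2 + 5)*(-105 + (2 + 5)))/(33*(2 + 5)) = -62*(-143 + 7*(-105 + 7))/(33*7) = -62*(-143 + 7*(-98))/(33*7) = -62*(-143 - 686)/(33*7) = -62*(-829)/(33*7) = -62*(-829/231) = 51398/231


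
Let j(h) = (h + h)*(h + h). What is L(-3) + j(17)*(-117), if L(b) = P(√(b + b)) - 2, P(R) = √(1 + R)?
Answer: -135254 + √(1 + I*√6) ≈ -1.3525e+5 + 0.90712*I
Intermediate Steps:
j(h) = 4*h² (j(h) = (2*h)*(2*h) = 4*h²)
L(b) = -2 + √(1 + √2*√b) (L(b) = √(1 + √(b + b)) - 2 = √(1 + √(2*b)) - 2 = √(1 + √2*√b) - 2 = -2 + √(1 + √2*√b))
L(-3) + j(17)*(-117) = (-2 + √(1 + √2*√(-3))) + (4*17²)*(-117) = (-2 + √(1 + √2*(I*√3))) + (4*289)*(-117) = (-2 + √(1 + I*√6)) + 1156*(-117) = (-2 + √(1 + I*√6)) - 135252 = -135254 + √(1 + I*√6)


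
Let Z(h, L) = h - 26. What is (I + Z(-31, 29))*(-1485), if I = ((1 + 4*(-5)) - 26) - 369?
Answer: 699435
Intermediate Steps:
Z(h, L) = -26 + h
I = -414 (I = ((1 - 20) - 26) - 369 = (-19 - 26) - 369 = -45 - 369 = -414)
(I + Z(-31, 29))*(-1485) = (-414 + (-26 - 31))*(-1485) = (-414 - 57)*(-1485) = -471*(-1485) = 699435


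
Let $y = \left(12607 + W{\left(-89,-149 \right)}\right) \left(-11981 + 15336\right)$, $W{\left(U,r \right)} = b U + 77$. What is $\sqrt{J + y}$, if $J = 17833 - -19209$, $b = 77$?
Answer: $3 \sqrt{2177783} \approx 4427.2$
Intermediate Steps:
$W{\left(U,r \right)} = 77 + 77 U$ ($W{\left(U,r \right)} = 77 U + 77 = 77 + 77 U$)
$J = 37042$ ($J = 17833 + 19209 = 37042$)
$y = 19563005$ ($y = \left(12607 + \left(77 + 77 \left(-89\right)\right)\right) \left(-11981 + 15336\right) = \left(12607 + \left(77 - 6853\right)\right) 3355 = \left(12607 - 6776\right) 3355 = 5831 \cdot 3355 = 19563005$)
$\sqrt{J + y} = \sqrt{37042 + 19563005} = \sqrt{19600047} = 3 \sqrt{2177783}$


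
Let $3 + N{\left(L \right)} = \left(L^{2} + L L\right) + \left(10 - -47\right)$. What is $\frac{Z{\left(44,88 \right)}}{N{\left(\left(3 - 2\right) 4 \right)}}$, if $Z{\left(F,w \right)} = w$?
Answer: $\frac{44}{43} \approx 1.0233$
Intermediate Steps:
$N{\left(L \right)} = 54 + 2 L^{2}$ ($N{\left(L \right)} = -3 + \left(\left(L^{2} + L L\right) + \left(10 - -47\right)\right) = -3 + \left(\left(L^{2} + L^{2}\right) + \left(10 + 47\right)\right) = -3 + \left(2 L^{2} + 57\right) = -3 + \left(57 + 2 L^{2}\right) = 54 + 2 L^{2}$)
$\frac{Z{\left(44,88 \right)}}{N{\left(\left(3 - 2\right) 4 \right)}} = \frac{88}{54 + 2 \left(\left(3 - 2\right) 4\right)^{2}} = \frac{88}{54 + 2 \left(1 \cdot 4\right)^{2}} = \frac{88}{54 + 2 \cdot 4^{2}} = \frac{88}{54 + 2 \cdot 16} = \frac{88}{54 + 32} = \frac{88}{86} = 88 \cdot \frac{1}{86} = \frac{44}{43}$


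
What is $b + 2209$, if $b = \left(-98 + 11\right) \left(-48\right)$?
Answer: $6385$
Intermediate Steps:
$b = 4176$ ($b = \left(-87\right) \left(-48\right) = 4176$)
$b + 2209 = 4176 + 2209 = 6385$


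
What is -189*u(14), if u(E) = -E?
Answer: 2646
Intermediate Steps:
-189*u(14) = -(-189)*14 = -189*(-14) = 2646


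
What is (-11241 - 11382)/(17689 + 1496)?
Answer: -7541/6395 ≈ -1.1792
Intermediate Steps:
(-11241 - 11382)/(17689 + 1496) = -22623/19185 = -22623*1/19185 = -7541/6395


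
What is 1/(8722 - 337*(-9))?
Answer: 1/11755 ≈ 8.5070e-5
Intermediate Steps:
1/(8722 - 337*(-9)) = 1/(8722 + 3033) = 1/11755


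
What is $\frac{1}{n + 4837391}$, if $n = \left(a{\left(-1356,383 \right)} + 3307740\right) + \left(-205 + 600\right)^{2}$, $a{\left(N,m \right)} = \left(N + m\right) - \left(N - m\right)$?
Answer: $\frac{1}{8301922} \approx 1.2045 \cdot 10^{-7}$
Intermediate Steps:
$a{\left(N,m \right)} = 2 m$
$n = 3464531$ ($n = \left(2 \cdot 383 + 3307740\right) + \left(-205 + 600\right)^{2} = \left(766 + 3307740\right) + 395^{2} = 3308506 + 156025 = 3464531$)
$\frac{1}{n + 4837391} = \frac{1}{3464531 + 4837391} = \frac{1}{8301922}$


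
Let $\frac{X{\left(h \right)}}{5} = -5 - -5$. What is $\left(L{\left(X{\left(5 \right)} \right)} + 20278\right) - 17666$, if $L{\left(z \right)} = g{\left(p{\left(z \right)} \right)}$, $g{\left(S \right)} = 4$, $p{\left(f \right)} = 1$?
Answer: $2616$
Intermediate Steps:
$X{\left(h \right)} = 0$ ($X{\left(h \right)} = 5 \left(-5 - -5\right) = 5 \left(-5 + 5\right) = 5 \cdot 0 = 0$)
$L{\left(z \right)} = 4$
$\left(L{\left(X{\left(5 \right)} \right)} + 20278\right) - 17666 = \left(4 + 20278\right) - 17666 = 20282 - 17666 = 2616$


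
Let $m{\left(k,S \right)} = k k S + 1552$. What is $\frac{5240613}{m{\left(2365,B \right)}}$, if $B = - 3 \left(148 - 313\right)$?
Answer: $\frac{5240613}{2768647927} \approx 0.0018928$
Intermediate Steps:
$B = 495$ ($B = \left(-3\right) \left(-165\right) = 495$)
$m{\left(k,S \right)} = 1552 + S k^{2}$ ($m{\left(k,S \right)} = k^{2} S + 1552 = S k^{2} + 1552 = 1552 + S k^{2}$)
$\frac{5240613}{m{\left(2365,B \right)}} = \frac{5240613}{1552 + 495 \cdot 2365^{2}} = \frac{5240613}{1552 + 495 \cdot 5593225} = \frac{5240613}{1552 + 2768646375} = \frac{5240613}{2768647927}$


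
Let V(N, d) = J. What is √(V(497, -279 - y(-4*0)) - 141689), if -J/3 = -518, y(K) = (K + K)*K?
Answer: I*√140135 ≈ 374.35*I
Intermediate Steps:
y(K) = 2*K² (y(K) = (2*K)*K = 2*K²)
J = 1554 (J = -3*(-518) = 1554)
V(N, d) = 1554
√(V(497, -279 - y(-4*0)) - 141689) = √(1554 - 141689) = √(-140135) = I*√140135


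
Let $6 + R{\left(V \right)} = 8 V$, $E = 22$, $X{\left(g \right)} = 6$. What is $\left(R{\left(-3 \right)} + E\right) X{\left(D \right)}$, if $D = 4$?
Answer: $-48$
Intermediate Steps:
$R{\left(V \right)} = -6 + 8 V$
$\left(R{\left(-3 \right)} + E\right) X{\left(D \right)} = \left(\left(-6 + 8 \left(-3\right)\right) + 22\right) 6 = \left(\left(-6 - 24\right) + 22\right) 6 = \left(-30 + 22\right) 6 = \left(-8\right) 6 = -48$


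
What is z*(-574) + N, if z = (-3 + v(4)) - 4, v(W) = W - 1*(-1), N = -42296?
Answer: -41148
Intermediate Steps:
v(W) = 1 + W (v(W) = W + 1 = 1 + W)
z = -2 (z = (-3 + (1 + 4)) - 4 = (-3 + 5) - 4 = 2 - 4 = -2)
z*(-574) + N = -2*(-574) - 42296 = 1148 - 42296 = -41148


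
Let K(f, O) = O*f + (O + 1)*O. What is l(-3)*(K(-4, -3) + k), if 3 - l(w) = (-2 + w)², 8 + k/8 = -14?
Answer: 3476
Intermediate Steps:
k = -176 (k = -64 + 8*(-14) = -64 - 112 = -176)
K(f, O) = O*f + O*(1 + O) (K(f, O) = O*f + (1 + O)*O = O*f + O*(1 + O))
l(w) = 3 - (-2 + w)²
l(-3)*(K(-4, -3) + k) = (3 - (-2 - 3)²)*(-3*(1 - 3 - 4) - 176) = (3 - 1*(-5)²)*(-3*(-6) - 176) = (3 - 1*25)*(18 - 176) = (3 - 25)*(-158) = -22*(-158) = 3476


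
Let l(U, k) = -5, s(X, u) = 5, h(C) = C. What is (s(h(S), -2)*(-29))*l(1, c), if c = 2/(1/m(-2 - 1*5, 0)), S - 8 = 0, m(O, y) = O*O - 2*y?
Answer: 725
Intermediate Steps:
m(O, y) = O² - 2*y
S = 8 (S = 8 + 0 = 8)
c = 98 (c = 2/(1/((-2 - 1*5)² - 2*0)) = 2/(1/((-2 - 5)² + 0)) = 2/(1/((-7)² + 0)) = 2/(1/(49 + 0)) = 2/(1/49) = 2*49 = 98)
(s(h(S), -2)*(-29))*l(1, c) = (5*(-29))*(-5) = -145*(-5) = 725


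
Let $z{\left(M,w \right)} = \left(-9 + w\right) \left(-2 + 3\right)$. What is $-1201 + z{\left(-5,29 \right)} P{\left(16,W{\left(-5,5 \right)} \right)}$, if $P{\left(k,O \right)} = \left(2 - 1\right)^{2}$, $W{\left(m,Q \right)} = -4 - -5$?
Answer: $-1181$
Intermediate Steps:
$W{\left(m,Q \right)} = 1$ ($W{\left(m,Q \right)} = -4 + 5 = 1$)
$P{\left(k,O \right)} = 1$ ($P{\left(k,O \right)} = 1^{2} = 1$)
$z{\left(M,w \right)} = -9 + w$ ($z{\left(M,w \right)} = \left(-9 + w\right) 1 = -9 + w$)
$-1201 + z{\left(-5,29 \right)} P{\left(16,W{\left(-5,5 \right)} \right)} = -1201 + \left(-9 + 29\right) 1 = -1201 + 20 \cdot 1 = -1201 + 20 = -1181$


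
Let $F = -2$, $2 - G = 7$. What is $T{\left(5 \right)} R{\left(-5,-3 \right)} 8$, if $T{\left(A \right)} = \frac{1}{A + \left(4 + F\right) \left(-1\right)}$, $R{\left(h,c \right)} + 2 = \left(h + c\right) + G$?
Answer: $-40$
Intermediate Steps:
$G = -5$ ($G = 2 - 7 = -5$)
$R{\left(h,c \right)} = -7 + c + h$ ($R{\left(h,c \right)} = -2 - \left(5 - c - h\right) = -2 + \left(-5 + c + h\right) = -7 + c + h$)
$T{\left(A \right)} = \frac{1}{-2 + A}$ ($T{\left(A \right)} = \frac{1}{A + \left(4 - 2\right) \left(-1\right)} = \frac{1}{A + 2 \left(-1\right)} = \frac{1}{A - 2} = \frac{1}{-2 + A}$)
$T{\left(5 \right)} R{\left(-5,-3 \right)} 8 = \frac{-7 - 3 - 5}{-2 + 5} \cdot 8 = \frac{1}{3} \left(-15\right) 8 = \left(-5\right) 8 = -40$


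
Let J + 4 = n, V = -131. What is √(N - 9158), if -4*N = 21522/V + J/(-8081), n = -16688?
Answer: I*√40870118305949942/2117222 ≈ 95.485*I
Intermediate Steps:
J = -16692 (J = -4 - 16688 = -16692)
N = 85866315/2117222 (N = -(21522/(-131) - 16692/(-8081))/4 = -(21522*(-1/131) - 16692*(-1/8081))/4 = -(-21522/131 + 16692/8081)/4 = -¼*(-171732630/1058611) = 85866315/2117222 ≈ 40.556)
√(N - 9158) = √(85866315/2117222 - 9158) = √(-19303652761/2117222) = I*√40870118305949942/2117222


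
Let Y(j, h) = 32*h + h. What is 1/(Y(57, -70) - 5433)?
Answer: -1/7743 ≈ -0.00012915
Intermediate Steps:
Y(j, h) = 33*h
1/(Y(57, -70) - 5433) = 1/(33*(-70) - 5433) = 1/(-2310 - 5433) = 1/(-7743) = -1/7743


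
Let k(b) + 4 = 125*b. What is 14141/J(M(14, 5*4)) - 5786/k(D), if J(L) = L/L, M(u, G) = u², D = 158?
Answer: 139611200/9873 ≈ 14141.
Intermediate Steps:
k(b) = -4 + 125*b
J(L) = 1
14141/J(M(14, 5*4)) - 5786/k(D) = 14141/1 - 5786/(-4 + 125*158) = 14141*1 - 5786/(-4 + 19750) = 14141 - 5786/19746 = 14141 - 5786*1/19746 = 14141 - 2893/9873 = 139611200/9873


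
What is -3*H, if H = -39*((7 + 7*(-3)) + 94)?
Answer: 9360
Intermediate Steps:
H = -3120 (H = -39*((7 - 21) + 94) = -39*(-14 + 94) = -39*80 = -3120)
-3*H = -3*(-3120) = 9360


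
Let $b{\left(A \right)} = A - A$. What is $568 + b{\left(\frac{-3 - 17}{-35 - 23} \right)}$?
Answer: $568$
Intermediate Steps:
$b{\left(A \right)} = 0$
$568 + b{\left(\frac{-3 - 17}{-35 - 23} \right)} = 568 + 0 = 568$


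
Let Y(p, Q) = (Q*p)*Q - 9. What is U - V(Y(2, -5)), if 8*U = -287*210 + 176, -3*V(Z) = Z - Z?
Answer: -30047/4 ≈ -7511.8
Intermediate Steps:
Y(p, Q) = -9 + p*Q**2 (Y(p, Q) = p*Q**2 - 9 = -9 + p*Q**2)
V(Z) = 0 (V(Z) = -(Z - Z)/3 = -1/3*0 = 0)
U = -30047/4 (U = (-287*210 + 176)/8 = (-60270 + 176)/8 = (1/8)*(-60094) = -30047/4 ≈ -7511.8)
U - V(Y(2, -5)) = -30047/4 - 1*0 = -30047/4 + 0 = -30047/4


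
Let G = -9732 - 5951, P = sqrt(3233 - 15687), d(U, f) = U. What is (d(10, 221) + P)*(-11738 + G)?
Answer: -274210 - 27421*I*sqrt(12454) ≈ -2.7421e+5 - 3.0601e+6*I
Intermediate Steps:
P = I*sqrt(12454) (P = sqrt(-12454) = I*sqrt(12454) ≈ 111.6*I)
G = -15683
(d(10, 221) + P)*(-11738 + G) = (10 + I*sqrt(12454))*(-11738 - 15683) = (10 + I*sqrt(12454))*(-27421) = -274210 - 27421*I*sqrt(12454)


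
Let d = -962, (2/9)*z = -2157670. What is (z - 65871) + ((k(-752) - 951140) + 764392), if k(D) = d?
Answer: -9963096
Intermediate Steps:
z = -9709515 (z = (9/2)*(-2157670) = -9709515)
k(D) = -962
(z - 65871) + ((k(-752) - 951140) + 764392) = (-9709515 - 65871) + ((-962 - 951140) + 764392) = -9775386 + (-952102 + 764392) = -9775386 - 187710 = -9963096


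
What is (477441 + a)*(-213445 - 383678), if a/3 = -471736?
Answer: 559962244341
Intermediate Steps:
a = -1415208 (a = 3*(-471736) = -1415208)
(477441 + a)*(-213445 - 383678) = (477441 - 1415208)*(-213445 - 383678) = -937767*(-597123) = 559962244341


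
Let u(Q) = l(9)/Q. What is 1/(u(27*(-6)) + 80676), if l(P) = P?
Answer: 18/1452167 ≈ 1.2395e-5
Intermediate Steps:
u(Q) = 9/Q
1/(u(27*(-6)) + 80676) = 1/(9/((27*(-6))) + 80676) = 1/(9/(-162) + 80676) = 1/(9*(-1/162) + 80676) = 1/(-1/18 + 80676) = 1/(1452167/18) = 18/1452167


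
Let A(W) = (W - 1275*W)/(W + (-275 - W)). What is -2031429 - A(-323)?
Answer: -558231473/275 ≈ -2.0299e+6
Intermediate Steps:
A(W) = 1274*W/275 (A(W) = -1274*W/(-275) = -1274*W*(-1/275) = 1274*W/275)
-2031429 - A(-323) = -2031429 - 1274*(-323)/275 = -2031429 - 1*(-411502/275) = -2031429 + 411502/275 = -558231473/275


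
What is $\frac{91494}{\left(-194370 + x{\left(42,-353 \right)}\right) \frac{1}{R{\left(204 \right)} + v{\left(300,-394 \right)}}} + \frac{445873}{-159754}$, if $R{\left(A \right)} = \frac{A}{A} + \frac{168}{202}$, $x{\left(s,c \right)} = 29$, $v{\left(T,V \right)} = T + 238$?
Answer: $- \frac{115098427437563}{447960280502} \approx -256.94$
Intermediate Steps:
$v{\left(T,V \right)} = 238 + T$
$R{\left(A \right)} = \frac{185}{101}$ ($R{\left(A \right)} = 1 + 168 \cdot \frac{1}{202} = 1 + \frac{84}{101} = \frac{185}{101}$)
$\frac{91494}{\left(-194370 + x{\left(42,-353 \right)}\right) \frac{1}{R{\left(204 \right)} + v{\left(300,-394 \right)}}} + \frac{445873}{-159754} = \frac{91494}{\left(-194370 + 29\right) \frac{1}{\frac{185}{101} + \left(238 + 300\right)}} + \frac{445873}{-159754} = \frac{91494}{\left(-194341\right) \frac{1}{\frac{185}{101} + 538}} + 445873 \left(- \frac{1}{159754}\right) = \frac{91494}{\left(-194341\right) \frac{1}{\frac{54523}{101}}} - \frac{445873}{159754} = \frac{91494}{\left(-194341\right) \frac{101}{54523}} - \frac{445873}{159754} = \frac{91494}{- \frac{2804063}{7789}} - \frac{445873}{159754} = 91494 \left(- \frac{7789}{2804063}\right) - \frac{445873}{159754} = - \frac{712646766}{2804063} - \frac{445873}{159754} = - \frac{115098427437563}{447960280502}$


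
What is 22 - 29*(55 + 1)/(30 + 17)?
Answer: -590/47 ≈ -12.553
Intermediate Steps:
22 - 29*(55 + 1)/(30 + 17) = 22 - 1624/47 = -590/47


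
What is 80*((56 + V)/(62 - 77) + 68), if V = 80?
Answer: 14144/3 ≈ 4714.7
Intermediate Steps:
80*((56 + V)/(62 - 77) + 68) = 80*((56 + 80)/(62 - 77) + 68) = 80*(136/(-15) + 68) = 80*(136*(-1/15) + 68) = 80*(-136/15 + 68) = 80*(884/15) = 14144/3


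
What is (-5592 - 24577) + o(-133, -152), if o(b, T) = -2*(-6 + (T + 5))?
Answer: -29863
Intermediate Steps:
o(b, T) = 2 - 2*T (o(b, T) = -2*(-6 + (5 + T)) = -2*(-1 + T) = 2 - 2*T)
(-5592 - 24577) + o(-133, -152) = (-5592 - 24577) + (2 - 2*(-152)) = -30169 + (2 + 304) = -30169 + 306 = -29863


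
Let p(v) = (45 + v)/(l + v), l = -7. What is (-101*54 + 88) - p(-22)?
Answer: -155591/29 ≈ -5365.2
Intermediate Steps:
p(v) = (45 + v)/(-7 + v)
(-101*54 + 88) - p(-22) = (-101*54 + 88) - (45 - 22)/(-7 - 22) = (-5454 + 88) - 23/(-29) = -5366 - (-1)*23/29 = -5366 - 1*(-23/29) = -5366 + 23/29 = -155591/29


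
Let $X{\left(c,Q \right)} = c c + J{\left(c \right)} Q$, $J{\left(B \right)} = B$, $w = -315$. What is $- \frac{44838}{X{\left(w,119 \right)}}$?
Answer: $- \frac{2491}{3430} \approx -0.72624$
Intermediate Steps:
$X{\left(c,Q \right)} = c^{2} + Q c$ ($X{\left(c,Q \right)} = c c + c Q = c^{2} + Q c$)
$- \frac{44838}{X{\left(w,119 \right)}} = - \frac{44838}{\left(-315\right) \left(119 - 315\right)} = - \frac{44838}{\left(-315\right) \left(-196\right)} = - \frac{44838}{61740} = \left(-44838\right) \frac{1}{61740} = - \frac{2491}{3430}$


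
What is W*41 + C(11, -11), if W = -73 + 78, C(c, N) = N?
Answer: 194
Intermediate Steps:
W = 5
W*41 + C(11, -11) = 5*41 - 11 = 205 - 11 = 194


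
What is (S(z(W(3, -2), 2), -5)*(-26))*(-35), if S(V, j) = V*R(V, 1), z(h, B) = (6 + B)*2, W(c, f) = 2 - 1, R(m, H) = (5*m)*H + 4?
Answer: 1223040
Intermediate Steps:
R(m, H) = 4 + 5*H*m (R(m, H) = 5*H*m + 4 = 4 + 5*H*m)
W(c, f) = 1
z(h, B) = 12 + 2*B
S(V, j) = V*(4 + 5*V) (S(V, j) = V*(4 + 5*1*V) = V*(4 + 5*V))
(S(z(W(3, -2), 2), -5)*(-26))*(-35) = (((12 + 2*2)*(4 + 5*(12 + 2*2)))*(-26))*(-35) = (((12 + 4)*(4 + 5*(12 + 4)))*(-26))*(-35) = ((16*(4 + 5*16))*(-26))*(-35) = ((16*(4 + 80))*(-26))*(-35) = ((16*84)*(-26))*(-35) = (1344*(-26))*(-35) = -34944*(-35) = 1223040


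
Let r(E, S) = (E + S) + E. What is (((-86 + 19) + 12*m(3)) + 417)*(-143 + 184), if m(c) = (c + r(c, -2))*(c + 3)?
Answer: 35014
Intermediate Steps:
r(E, S) = S + 2*E
m(c) = (-2 + 3*c)*(3 + c) (m(c) = (c + (-2 + 2*c))*(c + 3) = (-2 + 3*c)*(3 + c))
(((-86 + 19) + 12*m(3)) + 417)*(-143 + 184) = (((-86 + 19) + 12*(-6 + 3*3² + 7*3)) + 417)*(-143 + 184) = ((-67 + 12*(-6 + 3*9 + 21)) + 417)*41 = ((-67 + 12*(-6 + 27 + 21)) + 417)*41 = ((-67 + 12*42) + 417)*41 = ((-67 + 504) + 417)*41 = (437 + 417)*41 = 854*41 = 35014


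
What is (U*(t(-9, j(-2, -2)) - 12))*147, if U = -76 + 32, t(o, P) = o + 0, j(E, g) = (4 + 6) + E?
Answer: 135828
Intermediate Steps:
j(E, g) = 10 + E
t(o, P) = o
U = -44
(U*(t(-9, j(-2, -2)) - 12))*147 = -44*(-9 - 12)*147 = -44*(-21)*147 = 924*147 = 135828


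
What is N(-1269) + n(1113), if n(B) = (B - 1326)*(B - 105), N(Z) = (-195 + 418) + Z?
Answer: -215750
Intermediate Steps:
N(Z) = 223 + Z
n(B) = (-1326 + B)*(-105 + B)
N(-1269) + n(1113) = (223 - 1269) + (139230 + 1113² - 1431*1113) = -1046 + (139230 + 1238769 - 1592703) = -1046 - 214704 = -215750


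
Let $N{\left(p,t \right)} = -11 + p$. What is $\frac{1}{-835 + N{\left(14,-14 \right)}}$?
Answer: $- \frac{1}{832} \approx -0.0012019$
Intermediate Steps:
$\frac{1}{-835 + N{\left(14,-14 \right)}} = \frac{1}{-835 + \left(-11 + 14\right)} = \frac{1}{-835 + 3} = \frac{1}{-832} = - \frac{1}{832}$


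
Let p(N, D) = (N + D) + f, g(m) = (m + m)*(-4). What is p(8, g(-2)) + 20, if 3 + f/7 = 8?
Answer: 79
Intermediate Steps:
f = 35 (f = -21 + 7*8 = -21 + 56 = 35)
g(m) = -8*m (g(m) = (2*m)*(-4) = -8*m)
p(N, D) = 35 + D + N (p(N, D) = (N + D) + 35 = (D + N) + 35 = 35 + D + N)
p(8, g(-2)) + 20 = (35 - 8*(-2) + 8) + 20 = (35 + 16 + 8) + 20 = 59 + 20 = 79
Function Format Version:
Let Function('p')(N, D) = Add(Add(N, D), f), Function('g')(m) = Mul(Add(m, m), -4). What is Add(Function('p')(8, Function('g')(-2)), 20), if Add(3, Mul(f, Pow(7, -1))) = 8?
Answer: 79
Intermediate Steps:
f = 35 (f = Add(-21, Mul(7, 8)) = Add(-21, 56) = 35)
Function('g')(m) = Mul(-8, m) (Function('g')(m) = Mul(Mul(2, m), -4) = Mul(-8, m))
Function('p')(N, D) = Add(35, D, N) (Function('p')(N, D) = Add(Add(N, D), 35) = Add(Add(D, N), 35) = Add(35, D, N))
Add(Function('p')(8, Function('g')(-2)), 20) = Add(Add(35, Mul(-8, -2), 8), 20) = Add(Add(35, 16, 8), 20) = Add(59, 20) = 79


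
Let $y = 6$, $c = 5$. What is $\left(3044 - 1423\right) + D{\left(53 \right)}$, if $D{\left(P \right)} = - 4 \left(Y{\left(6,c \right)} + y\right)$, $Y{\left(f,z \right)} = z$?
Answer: $1577$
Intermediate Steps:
$D{\left(P \right)} = -44$ ($D{\left(P \right)} = - 4 \left(5 + 6\right) = \left(-4\right) 11 = -44$)
$\left(3044 - 1423\right) + D{\left(53 \right)} = \left(3044 - 1423\right) - 44 = 1621 - 44 = 1577$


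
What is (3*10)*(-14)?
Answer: -420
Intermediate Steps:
(3*10)*(-14) = 30*(-14) = -420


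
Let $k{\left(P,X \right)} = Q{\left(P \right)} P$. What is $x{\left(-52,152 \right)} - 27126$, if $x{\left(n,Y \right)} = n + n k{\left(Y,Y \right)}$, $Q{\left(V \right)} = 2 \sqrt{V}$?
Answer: $-27178 - 31616 \sqrt{38} \approx -2.2207 \cdot 10^{5}$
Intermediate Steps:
$k{\left(P,X \right)} = 2 P^{\frac{3}{2}}$ ($k{\left(P,X \right)} = 2 \sqrt{P} P = 2 P^{\frac{3}{2}}$)
$x{\left(n,Y \right)} = n + 2 n Y^{\frac{3}{2}}$ ($x{\left(n,Y \right)} = n + n 2 Y^{\frac{3}{2}} = n + 2 n Y^{\frac{3}{2}}$)
$x{\left(-52,152 \right)} - 27126 = - 52 \left(1 + 2 \cdot 152^{\frac{3}{2}}\right) - 27126 = - 52 \left(1 + 2 \cdot 304 \sqrt{38}\right) - 27126 = - 52 \left(1 + 608 \sqrt{38}\right) - 27126 = \left(-52 - 31616 \sqrt{38}\right) - 27126 = -27178 - 31616 \sqrt{38}$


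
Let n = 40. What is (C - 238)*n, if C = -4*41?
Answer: -16080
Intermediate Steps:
C = -164
(C - 238)*n = (-164 - 238)*40 = -402*40 = -16080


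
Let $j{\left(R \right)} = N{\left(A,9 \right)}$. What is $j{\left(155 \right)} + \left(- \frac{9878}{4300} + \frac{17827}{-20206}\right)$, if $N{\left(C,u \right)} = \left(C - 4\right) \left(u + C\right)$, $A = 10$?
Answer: $\frac{1203591279}{10860725} \approx 110.82$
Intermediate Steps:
$N{\left(C,u \right)} = \left(-4 + C\right) \left(C + u\right)$
$j{\left(R \right)} = 114$ ($j{\left(R \right)} = 10^{2} - 40 - 36 + 10 \cdot 9 = 100 - 40 - 36 + 90 = 114$)
$j{\left(155 \right)} + \left(- \frac{9878}{4300} + \frac{17827}{-20206}\right) = 114 + \left(- \frac{9878}{4300} + \frac{17827}{-20206}\right) = 114 + \left(\left(-9878\right) \frac{1}{4300} + 17827 \left(- \frac{1}{20206}\right)\right) = 114 - \frac{34531371}{10860725} = \frac{1203591279}{10860725}$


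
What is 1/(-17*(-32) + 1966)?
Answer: 1/2510 ≈ 0.00039841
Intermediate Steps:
1/(-17*(-32) + 1966) = 1/(544 + 1966) = 1/2510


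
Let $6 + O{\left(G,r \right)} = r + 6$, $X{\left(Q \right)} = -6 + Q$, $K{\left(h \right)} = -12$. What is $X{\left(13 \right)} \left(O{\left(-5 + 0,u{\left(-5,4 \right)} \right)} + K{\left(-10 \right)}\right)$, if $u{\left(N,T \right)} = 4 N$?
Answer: $-224$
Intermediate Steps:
$O{\left(G,r \right)} = r$ ($O{\left(G,r \right)} = -6 + \left(r + 6\right) = -6 + \left(6 + r\right) = r$)
$X{\left(13 \right)} \left(O{\left(-5 + 0,u{\left(-5,4 \right)} \right)} + K{\left(-10 \right)}\right) = \left(-6 + 13\right) \left(4 \left(-5\right) - 12\right) = 7 \left(-20 - 12\right) = 7 \left(-32\right) = -224$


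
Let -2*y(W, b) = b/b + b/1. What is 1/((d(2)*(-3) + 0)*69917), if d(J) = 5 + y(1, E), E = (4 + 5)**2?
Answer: 1/7551036 ≈ 1.3243e-7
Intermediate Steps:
E = 81 (E = 9**2 = 81)
y(W, b) = -1/2 - b/2 (y(W, b) = -(b/b + b/1)/2 = -(1 + b*1)/2 = -(1 + b)/2 = -1/2 - b/2)
d(J) = -36 (d(J) = 5 + (-1/2 - 1/2*81) = 5 + (-1/2 - 81/2) = 5 - 41 = -36)
1/((d(2)*(-3) + 0)*69917) = 1/((-36*(-3) + 0)*69917) = 1/((108 + 0)*69917) = 1/(108*69917) = 1/7551036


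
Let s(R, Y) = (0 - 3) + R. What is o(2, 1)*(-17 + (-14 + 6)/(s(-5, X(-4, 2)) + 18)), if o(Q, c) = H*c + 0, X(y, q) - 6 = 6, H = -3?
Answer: 267/5 ≈ 53.400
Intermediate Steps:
X(y, q) = 12 (X(y, q) = 6 + 6 = 12)
s(R, Y) = -3 + R
o(Q, c) = -3*c (o(Q, c) = -3*c + 0 = -3*c)
o(2, 1)*(-17 + (-14 + 6)/(s(-5, X(-4, 2)) + 18)) = (-3*1)*(-17 + (-14 + 6)/((-3 - 5) + 18)) = -3*(-17 - 8/(-8 + 18)) = -3*(-17 - 8/10) = -3*(-17 - 8*⅒) = -3*(-17 - ⅘) = -3*(-89/5) = 267/5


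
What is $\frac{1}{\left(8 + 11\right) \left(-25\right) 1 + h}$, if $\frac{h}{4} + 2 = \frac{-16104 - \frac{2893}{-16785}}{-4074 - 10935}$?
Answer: $- \frac{251926065}{120599078407} \approx -0.002089$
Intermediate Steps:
$h = - \frac{934197532}{251926065}$ ($h = -8 + 4 \frac{-16104 - \frac{2893}{-16785}}{-4074 - 10935} = -8 + 4 \frac{-16104 - - \frac{2893}{16785}}{-4074 - 10935} = -8 + 4 \frac{-16104 + \frac{2893}{16785}}{-15009} = -8 + 4 \left(\left(- \frac{270302747}{16785}\right) \left(- \frac{1}{15009}\right)\right) = -8 + 4 \cdot \frac{270302747}{251926065} = -8 + \frac{1081210988}{251926065} = - \frac{934197532}{251926065} \approx -3.7082$)
$\frac{1}{\left(8 + 11\right) \left(-25\right) 1 + h} = \frac{1}{\left(8 + 11\right) \left(-25\right) 1 - \frac{934197532}{251926065}} = \frac{1}{19 \left(-25\right) 1 - \frac{934197532}{251926065}} = \frac{1}{\left(-475\right) 1 - \frac{934197532}{251926065}} = \frac{1}{-475 - \frac{934197532}{251926065}} = \frac{1}{- \frac{120599078407}{251926065}} = - \frac{251926065}{120599078407}$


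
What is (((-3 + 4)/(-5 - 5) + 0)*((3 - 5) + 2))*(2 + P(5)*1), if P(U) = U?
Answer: 0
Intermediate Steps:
(((-3 + 4)/(-5 - 5) + 0)*((3 - 5) + 2))*(2 + P(5)*1) = (((-3 + 4)/(-5 - 5) + 0)*((3 - 5) + 2))*(2 + 5*1) = ((1/(-10) + 0)*(-2 + 2))*(2 + 5) = ((1*(-⅒) + 0)*0)*7 = ((-⅒ + 0)*0)*7 = -⅒*0*7 = 0*7 = 0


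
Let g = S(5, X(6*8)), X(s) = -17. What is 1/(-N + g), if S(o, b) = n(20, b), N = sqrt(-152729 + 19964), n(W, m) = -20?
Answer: I/(sqrt(132765) - 20*I) ≈ -0.00015019 + 0.0027362*I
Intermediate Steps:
N = I*sqrt(132765) (N = sqrt(-132765) = I*sqrt(132765) ≈ 364.37*I)
S(o, b) = -20
g = -20
1/(-N + g) = 1/(-I*sqrt(132765) - 20) = 1/(-20 - I*sqrt(132765))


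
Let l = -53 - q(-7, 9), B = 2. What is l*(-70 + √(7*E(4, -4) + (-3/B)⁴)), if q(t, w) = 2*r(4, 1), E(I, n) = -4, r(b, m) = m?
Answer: 3850 - 55*I*√367/4 ≈ 3850.0 - 263.41*I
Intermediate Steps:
q(t, w) = 2 (q(t, w) = 2*1 = 2)
l = -55 (l = -53 - 1*2 = -53 - 2 = -55)
l*(-70 + √(7*E(4, -4) + (-3/B)⁴)) = -55*(-70 + √(7*(-4) + (-3/2)⁴)) = -55*(-70 + √(-28 + (-3*½)⁴)) = -55*(-70 + √(-28 + (-3/2)⁴)) = -55*(-70 + √(-28 + 81/16)) = -55*(-70 + √(-367/16)) = -55*(-70 + I*√367/4) = 3850 - 55*I*√367/4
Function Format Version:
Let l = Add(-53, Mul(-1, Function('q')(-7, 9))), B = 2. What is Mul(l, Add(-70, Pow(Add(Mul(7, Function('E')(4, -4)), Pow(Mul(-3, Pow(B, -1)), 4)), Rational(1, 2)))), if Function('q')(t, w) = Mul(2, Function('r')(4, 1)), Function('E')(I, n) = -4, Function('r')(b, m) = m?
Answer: Add(3850, Mul(Rational(-55, 4), I, Pow(367, Rational(1, 2)))) ≈ Add(3850.0, Mul(-263.41, I))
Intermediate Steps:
Function('q')(t, w) = 2 (Function('q')(t, w) = Mul(2, 1) = 2)
l = -55 (l = Add(-53, Mul(-1, 2)) = Add(-53, -2) = -55)
Mul(l, Add(-70, Pow(Add(Mul(7, Function('E')(4, -4)), Pow(Mul(-3, Pow(B, -1)), 4)), Rational(1, 2)))) = Mul(-55, Add(-70, Pow(Add(Mul(7, -4), Pow(Mul(-3, Pow(2, -1)), 4)), Rational(1, 2)))) = Mul(-55, Add(-70, Pow(Add(-28, Pow(Mul(-3, Rational(1, 2)), 4)), Rational(1, 2)))) = Mul(-55, Add(-70, Pow(Add(-28, Pow(Rational(-3, 2), 4)), Rational(1, 2)))) = Mul(-55, Add(-70, Pow(Add(-28, Rational(81, 16)), Rational(1, 2)))) = Mul(-55, Add(-70, Pow(Rational(-367, 16), Rational(1, 2)))) = Mul(-55, Add(-70, Mul(Rational(1, 4), I, Pow(367, Rational(1, 2))))) = Add(3850, Mul(Rational(-55, 4), I, Pow(367, Rational(1, 2))))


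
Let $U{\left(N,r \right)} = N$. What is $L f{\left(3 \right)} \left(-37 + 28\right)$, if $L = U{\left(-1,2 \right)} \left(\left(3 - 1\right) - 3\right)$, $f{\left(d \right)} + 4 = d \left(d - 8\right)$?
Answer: $171$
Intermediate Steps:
$f{\left(d \right)} = -4 + d \left(-8 + d\right)$ ($f{\left(d \right)} = -4 + d \left(d - 8\right) = -4 + d \left(-8 + d\right)$)
$L = 1$ ($L = - (\left(3 - 1\right) - 3) = - (2 - 3) = \left(-1\right) \left(-1\right) = 1$)
$L f{\left(3 \right)} \left(-37 + 28\right) = 1 \left(-4 + 3^{2} - 24\right) \left(-37 + 28\right) = 1 \left(-4 + 9 - 24\right) \left(-9\right) = 1 \left(-19\right) \left(-9\right) = \left(-19\right) \left(-9\right) = 171$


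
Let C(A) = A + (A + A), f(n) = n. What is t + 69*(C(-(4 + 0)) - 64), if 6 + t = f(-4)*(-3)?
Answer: -5238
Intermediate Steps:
t = 6 (t = -6 - 4*(-3) = -6 + 12 = 6)
C(A) = 3*A (C(A) = A + 2*A = 3*A)
t + 69*(C(-(4 + 0)) - 64) = 6 + 69*(3*(-(4 + 0)) - 64) = 6 + 69*(3*(-1*4) - 64) = 6 + 69*(3*(-4) - 64) = 6 + 69*(-12 - 64) = 6 + 69*(-76) = 6 - 5244 = -5238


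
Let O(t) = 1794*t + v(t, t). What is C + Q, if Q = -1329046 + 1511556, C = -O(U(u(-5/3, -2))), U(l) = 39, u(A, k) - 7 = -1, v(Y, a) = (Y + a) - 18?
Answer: 112484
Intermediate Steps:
v(Y, a) = -18 + Y + a
u(A, k) = 6 (u(A, k) = 7 - 1 = 6)
O(t) = -18 + 1796*t (O(t) = 1794*t + (-18 + t + t) = 1794*t + (-18 + 2*t) = -18 + 1796*t)
C = -70026 (C = -(-18 + 1796*39) = -(-18 + 70044) = -1*70026 = -70026)
Q = 182510
C + Q = -70026 + 182510 = 112484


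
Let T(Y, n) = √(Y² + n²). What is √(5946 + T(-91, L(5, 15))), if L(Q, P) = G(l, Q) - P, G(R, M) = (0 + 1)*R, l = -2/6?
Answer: √(53514 + 3*√76645)/3 ≈ 77.706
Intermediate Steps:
l = -⅓ (l = -2*⅙ = -⅓ ≈ -0.33333)
G(R, M) = R (G(R, M) = 1*R = R)
L(Q, P) = -⅓ - P
√(5946 + T(-91, L(5, 15))) = √(5946 + √((-91)² + (-⅓ - 1*15)²)) = √(5946 + √(8281 + (-⅓ - 15)²)) = √(5946 + √(8281 + (-46/3)²)) = √(5946 + √(8281 + 2116/9)) = √(5946 + √(76645/9)) = √(5946 + √76645/3)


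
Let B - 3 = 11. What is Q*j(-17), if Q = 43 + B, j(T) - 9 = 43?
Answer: 2964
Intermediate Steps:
B = 14 (B = 3 + 11 = 14)
j(T) = 52 (j(T) = 9 + 43 = 52)
Q = 57 (Q = 43 + 14 = 57)
Q*j(-17) = 57*52 = 2964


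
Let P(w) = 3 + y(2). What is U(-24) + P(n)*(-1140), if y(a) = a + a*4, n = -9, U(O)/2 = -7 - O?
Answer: -14786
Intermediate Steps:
U(O) = -14 - 2*O (U(O) = 2*(-7 - O) = -14 - 2*O)
y(a) = 5*a (y(a) = a + 4*a = 5*a)
P(w) = 13 (P(w) = 3 + 5*2 = 3 + 10 = 13)
U(-24) + P(n)*(-1140) = (-14 - 2*(-24)) + 13*(-1140) = (-14 + 48) - 14820 = 34 - 14820 = -14786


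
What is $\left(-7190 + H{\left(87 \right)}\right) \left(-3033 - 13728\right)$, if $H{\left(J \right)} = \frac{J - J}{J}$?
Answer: $120511590$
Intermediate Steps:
$H{\left(J \right)} = 0$ ($H{\left(J \right)} = \frac{0}{J} = 0$)
$\left(-7190 + H{\left(87 \right)}\right) \left(-3033 - 13728\right) = \left(-7190 + 0\right) \left(-3033 - 13728\right) = \left(-7190\right) \left(-16761\right) = 120511590$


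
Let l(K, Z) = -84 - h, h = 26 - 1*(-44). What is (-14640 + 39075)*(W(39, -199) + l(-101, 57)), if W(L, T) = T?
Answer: -8625555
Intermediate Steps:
h = 70 (h = 26 + 44 = 70)
l(K, Z) = -154 (l(K, Z) = -84 - 1*70 = -84 - 70 = -154)
(-14640 + 39075)*(W(39, -199) + l(-101, 57)) = (-14640 + 39075)*(-199 - 154) = 24435*(-353) = -8625555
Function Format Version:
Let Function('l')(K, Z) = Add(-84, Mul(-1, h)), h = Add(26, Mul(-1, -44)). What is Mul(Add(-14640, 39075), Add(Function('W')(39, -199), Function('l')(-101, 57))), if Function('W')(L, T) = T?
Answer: -8625555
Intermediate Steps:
h = 70 (h = Add(26, 44) = 70)
Function('l')(K, Z) = -154 (Function('l')(K, Z) = Add(-84, Mul(-1, 70)) = Add(-84, -70) = -154)
Mul(Add(-14640, 39075), Add(Function('W')(39, -199), Function('l')(-101, 57))) = Mul(Add(-14640, 39075), Add(-199, -154)) = Mul(24435, -353) = -8625555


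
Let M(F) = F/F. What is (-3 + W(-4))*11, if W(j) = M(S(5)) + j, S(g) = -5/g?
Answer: -66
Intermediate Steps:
M(F) = 1
W(j) = 1 + j
(-3 + W(-4))*11 = (-3 + (1 - 4))*11 = (-3 - 3)*11 = -6*11 = -66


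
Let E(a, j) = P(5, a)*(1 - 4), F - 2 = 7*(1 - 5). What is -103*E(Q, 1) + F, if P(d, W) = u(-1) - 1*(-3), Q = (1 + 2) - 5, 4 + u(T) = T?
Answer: -644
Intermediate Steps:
u(T) = -4 + T
Q = -2 (Q = 3 - 5 = -2)
F = -26 (F = 2 + 7*(1 - 5) = 2 + 7*(-4) = 2 - 28 = -26)
P(d, W) = -2 (P(d, W) = (-4 - 1) - 1*(-3) = -5 + 3 = -2)
E(a, j) = 6 (E(a, j) = -2*(1 - 4) = -2*(-3) = 6)
-103*E(Q, 1) + F = -103*6 - 26 = -618 - 26 = -644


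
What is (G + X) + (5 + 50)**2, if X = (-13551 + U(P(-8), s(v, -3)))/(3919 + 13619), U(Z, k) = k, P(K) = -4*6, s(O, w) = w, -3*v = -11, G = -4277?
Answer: -3661855/2923 ≈ -1252.8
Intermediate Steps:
v = 11/3 (v = -1/3*(-11) = 11/3 ≈ 3.6667)
P(K) = -24
X = -2259/2923 (X = (-13551 - 3)/(3919 + 13619) = -13554/17538 = -13554*1/17538 = -2259/2923 ≈ -0.77284)
(G + X) + (5 + 50)**2 = (-4277 - 2259/2923) + (5 + 50)**2 = -12503930/2923 + 55**2 = -12503930/2923 + 3025 = -3661855/2923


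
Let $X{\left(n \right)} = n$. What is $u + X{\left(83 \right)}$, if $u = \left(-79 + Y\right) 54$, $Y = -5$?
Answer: $-4453$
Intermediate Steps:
$u = -4536$ ($u = \left(-79 - 5\right) 54 = \left(-84\right) 54 = -4536$)
$u + X{\left(83 \right)} = -4536 + 83 = -4453$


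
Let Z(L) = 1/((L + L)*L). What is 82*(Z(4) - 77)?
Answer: -100983/16 ≈ -6311.4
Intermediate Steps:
Z(L) = 1/(2*L²) (Z(L) = 1/(((2*L))*L) = (1/(2*L))/L = 1/(2*L²))
82*(Z(4) - 77) = 82*((½)/4² - 77) = 82*((½)*(1/16) - 77) = 82*(1/32 - 77) = 82*(-2463/32) = -100983/16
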